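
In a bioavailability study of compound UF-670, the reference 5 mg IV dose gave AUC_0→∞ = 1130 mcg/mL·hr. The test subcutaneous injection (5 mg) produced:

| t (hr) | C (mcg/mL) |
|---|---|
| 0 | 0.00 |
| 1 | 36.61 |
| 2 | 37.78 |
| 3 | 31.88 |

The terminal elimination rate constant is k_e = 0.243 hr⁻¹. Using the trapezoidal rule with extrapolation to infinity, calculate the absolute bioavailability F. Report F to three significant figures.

F = 0.196

Trapezoidal AUC_0→3 (subcutaneous injection):
  [0→1]: (0.00+36.61)/2 × 1 = 18.305
  [1→2]: (36.61+37.78)/2 × 1 = 37.195
  [2→3]: (37.78+31.88)/2 × 1 = 34.83
  Sum = 90.33 mcg/mL·hr
Tail: C_last/k_e = 31.88/0.243 = 131.193
AUC_0→∞ (subcutaneous injection) = 90.33 + 131.193 = 221.523 mcg/mL·hr
F = (AUC_ev/D_ev)/(AUC_iv/D_iv) = (221.523/5)/(1130/5) = 44.3046/226 = 0.1960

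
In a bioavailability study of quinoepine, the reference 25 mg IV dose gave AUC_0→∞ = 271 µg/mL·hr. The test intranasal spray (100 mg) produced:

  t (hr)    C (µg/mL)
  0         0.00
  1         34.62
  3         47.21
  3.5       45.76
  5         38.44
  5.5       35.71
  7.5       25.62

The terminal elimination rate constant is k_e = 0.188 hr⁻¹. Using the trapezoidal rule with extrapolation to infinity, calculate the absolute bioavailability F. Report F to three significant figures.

Trapezoidal AUC_0→7.5 (intranasal spray):
  [0→1]: (0.00+34.62)/2 × 1 = 17.31
  [1→3]: (34.62+47.21)/2 × 2 = 81.83
  [3→3.5]: (47.21+45.76)/2 × 0.5 = 23.2425
  [3.5→5]: (45.76+38.44)/2 × 1.5 = 63.15
  [5→5.5]: (38.44+35.71)/2 × 0.5 = 18.5375
  [5.5→7.5]: (35.71+25.62)/2 × 2 = 61.33
  Sum = 265.4 µg/mL·hr
Tail: C_last/k_e = 25.62/0.188 = 136.277
AUC_0→∞ (intranasal spray) = 265.4 + 136.277 = 401.677 µg/mL·hr
F = (AUC_ev/D_ev)/(AUC_iv/D_iv) = (401.677/100)/(271/25) = 4.01677/10.84 = 0.3706

F = 0.371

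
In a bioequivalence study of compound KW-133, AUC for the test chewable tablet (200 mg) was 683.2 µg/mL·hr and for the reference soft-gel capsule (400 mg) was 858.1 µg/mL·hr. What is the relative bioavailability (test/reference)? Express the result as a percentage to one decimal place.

F_rel = (AUC_test/D_test) / (AUC_ref/D_ref)
      = (683.2/200) / (858.1/400)
      = 3.416 / 2.14525 = 1.5924 = 159.24%

F_rel = 159.2%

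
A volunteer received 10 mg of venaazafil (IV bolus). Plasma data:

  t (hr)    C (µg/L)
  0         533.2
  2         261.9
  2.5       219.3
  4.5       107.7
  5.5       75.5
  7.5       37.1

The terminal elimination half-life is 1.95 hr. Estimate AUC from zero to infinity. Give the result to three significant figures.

Trapezoidal AUC_0→7.5:
  [0→2]: (533.2+261.9)/2 × 2 = 795.1
  [2→2.5]: (261.9+219.3)/2 × 0.5 = 120.3
  [2.5→4.5]: (219.3+107.7)/2 × 2 = 327.0
  [4.5→5.5]: (107.7+75.5)/2 × 1 = 91.6
  [5.5→7.5]: (75.5+37.1)/2 × 2 = 112.6
  Sum = 1446.6 µg/L·hr
k_e = ln2 / t½ = 0.693147 / 1.95 = 0.3555 hr^-1
Extrapolated tail: C_last / k_e = 37.1 / 0.3555 = 104.360
AUC_0→∞ = 1446.6 + 104.360 = 1550.96 µg/L·hr

AUC = 1550 µg/L·hr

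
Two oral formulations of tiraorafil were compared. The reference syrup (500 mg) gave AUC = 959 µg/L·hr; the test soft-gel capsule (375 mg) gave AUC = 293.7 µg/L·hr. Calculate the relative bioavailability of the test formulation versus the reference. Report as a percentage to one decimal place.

F_rel = 40.8%

F_rel = (AUC_test/D_test) / (AUC_ref/D_ref)
      = (293.7/375) / (959/500)
      = 0.7832 / 1.918 = 0.4083 = 40.83%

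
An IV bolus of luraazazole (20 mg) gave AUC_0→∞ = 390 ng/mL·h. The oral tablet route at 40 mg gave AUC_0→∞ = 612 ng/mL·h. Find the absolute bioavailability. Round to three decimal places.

F = (AUC_ev / D_ev) / (AUC_iv / D_iv)
  = (612/40) / (390/20)
  = 15.3 / 19.5 = 0.7846

F = 0.785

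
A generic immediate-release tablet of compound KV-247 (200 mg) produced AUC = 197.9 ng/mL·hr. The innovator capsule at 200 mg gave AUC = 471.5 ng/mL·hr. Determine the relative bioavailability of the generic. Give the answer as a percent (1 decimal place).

F_rel = 42.0%

F_rel = (AUC_test/D_test) / (AUC_ref/D_ref)
      = (197.9/200) / (471.5/200)
      = 0.9895 / 2.3575 = 0.4197 = 41.97%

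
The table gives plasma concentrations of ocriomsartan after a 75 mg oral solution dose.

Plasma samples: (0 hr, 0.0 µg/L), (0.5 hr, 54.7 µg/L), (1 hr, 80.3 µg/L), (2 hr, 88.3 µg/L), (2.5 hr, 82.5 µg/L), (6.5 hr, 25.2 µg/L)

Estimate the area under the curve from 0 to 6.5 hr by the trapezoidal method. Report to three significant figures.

Trapezoidal AUC_0→6.5:
  [0→0.5]: (0.0+54.7)/2 × 0.5 = 13.675
  [0.5→1]: (54.7+80.3)/2 × 0.5 = 33.75
  [1→2]: (80.3+88.3)/2 × 1 = 84.3
  [2→2.5]: (88.3+82.5)/2 × 0.5 = 42.7
  [2.5→6.5]: (82.5+25.2)/2 × 4 = 215.4
  Sum = 389.825 µg/L·hr

AUC = 390 µg/L·hr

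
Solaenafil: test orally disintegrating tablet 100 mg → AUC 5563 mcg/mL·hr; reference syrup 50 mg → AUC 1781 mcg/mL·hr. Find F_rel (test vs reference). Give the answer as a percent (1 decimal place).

F_rel = (AUC_test/D_test) / (AUC_ref/D_ref)
      = (5563/100) / (1781/50)
      = 55.63 / 35.62 = 1.5618 = 156.18%

F_rel = 156.2%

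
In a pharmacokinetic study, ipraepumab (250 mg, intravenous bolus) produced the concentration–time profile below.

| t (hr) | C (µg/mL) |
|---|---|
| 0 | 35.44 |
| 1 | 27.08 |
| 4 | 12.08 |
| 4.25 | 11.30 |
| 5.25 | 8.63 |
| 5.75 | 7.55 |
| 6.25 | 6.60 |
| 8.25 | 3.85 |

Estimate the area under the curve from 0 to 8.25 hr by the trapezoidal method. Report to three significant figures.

AUC = 121 µg/mL·hr

Trapezoidal AUC_0→8.25:
  [0→1]: (35.44+27.08)/2 × 1 = 31.26
  [1→4]: (27.08+12.08)/2 × 3 = 58.74
  [4→4.25]: (12.08+11.30)/2 × 0.25 = 2.9225
  [4.25→5.25]: (11.30+8.63)/2 × 1 = 9.965
  [5.25→5.75]: (8.63+7.55)/2 × 0.5 = 4.045
  [5.75→6.25]: (7.55+6.60)/2 × 0.5 = 3.5375
  [6.25→8.25]: (6.60+3.85)/2 × 2 = 10.45
  Sum = 120.92 µg/mL·hr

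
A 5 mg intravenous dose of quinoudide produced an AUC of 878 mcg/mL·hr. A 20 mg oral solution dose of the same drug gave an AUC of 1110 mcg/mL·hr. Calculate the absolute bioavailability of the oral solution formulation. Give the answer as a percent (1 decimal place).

F = 31.6%

F = (AUC_ev / D_ev) / (AUC_iv / D_iv)
  = (1110/20) / (878/5)
  = 55.5 / 175.6 = 0.3161
  = 31.61%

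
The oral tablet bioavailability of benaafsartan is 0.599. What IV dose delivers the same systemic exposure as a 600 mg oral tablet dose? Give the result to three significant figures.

D_iv = 359 mg

Systemic exposure from an extravascular dose = F × D_ev, so the equivalent IV dose is F × D_ev.
D_iv = F × D_ev = 0.599 × 600 = 359.4 mg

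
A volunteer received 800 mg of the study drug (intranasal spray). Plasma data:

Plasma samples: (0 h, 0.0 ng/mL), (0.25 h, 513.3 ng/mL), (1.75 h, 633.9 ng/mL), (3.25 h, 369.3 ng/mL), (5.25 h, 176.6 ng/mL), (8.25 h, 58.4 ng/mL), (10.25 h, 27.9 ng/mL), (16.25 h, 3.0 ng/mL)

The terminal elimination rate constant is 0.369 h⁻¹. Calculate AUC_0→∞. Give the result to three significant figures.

Trapezoidal AUC_0→16.25:
  [0→0.25]: (0.0+513.3)/2 × 0.25 = 64.1625
  [0.25→1.75]: (513.3+633.9)/2 × 1.5 = 860.4
  [1.75→3.25]: (633.9+369.3)/2 × 1.5 = 752.4
  [3.25→5.25]: (369.3+176.6)/2 × 2 = 545.9
  [5.25→8.25]: (176.6+58.4)/2 × 3 = 352.5
  [8.25→10.25]: (58.4+27.9)/2 × 2 = 86.3
  [10.25→16.25]: (27.9+3.0)/2 × 6 = 92.7
  Sum = 2754.3625 ng/mL·h
Extrapolated tail: C_last / k_e = 3.0 / 0.369 = 8.130
AUC_0→∞ = 2754.3625 + 8.130 = 2762.4925 ng/mL·h

AUC = 2760 ng/mL·h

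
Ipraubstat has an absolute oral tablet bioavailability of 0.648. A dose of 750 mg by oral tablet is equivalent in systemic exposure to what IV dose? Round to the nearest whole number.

Systemic exposure from an extravascular dose = F × D_ev, so the equivalent IV dose is F × D_ev.
D_iv = F × D_ev = 0.648 × 750 = 486 mg

D_iv = 486 mg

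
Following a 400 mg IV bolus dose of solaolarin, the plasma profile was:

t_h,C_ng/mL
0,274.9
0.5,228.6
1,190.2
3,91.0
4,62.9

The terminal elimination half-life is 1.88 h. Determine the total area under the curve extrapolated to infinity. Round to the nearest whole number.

AUC = 759 ng/mL·h

Trapezoidal AUC_0→4:
  [0→0.5]: (274.9+228.6)/2 × 0.5 = 125.875
  [0.5→1]: (228.6+190.2)/2 × 0.5 = 104.7
  [1→3]: (190.2+91.0)/2 × 2 = 281.2
  [3→4]: (91.0+62.9)/2 × 1 = 76.95
  Sum = 588.725 ng/mL·h
k_e = ln2 / t½ = 0.693147 / 1.88 = 0.3687 h^-1
Extrapolated tail: C_last / k_e = 62.9 / 0.3687 = 170.599
AUC_0→∞ = 588.725 + 170.599 = 759.324 ng/mL·h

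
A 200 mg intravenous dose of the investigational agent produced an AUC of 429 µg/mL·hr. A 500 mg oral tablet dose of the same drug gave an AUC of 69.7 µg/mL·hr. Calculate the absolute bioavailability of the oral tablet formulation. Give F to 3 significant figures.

F = 0.0650

F = (AUC_ev / D_ev) / (AUC_iv / D_iv)
  = (69.7/500) / (429/200)
  = 0.1394 / 2.145 = 0.0650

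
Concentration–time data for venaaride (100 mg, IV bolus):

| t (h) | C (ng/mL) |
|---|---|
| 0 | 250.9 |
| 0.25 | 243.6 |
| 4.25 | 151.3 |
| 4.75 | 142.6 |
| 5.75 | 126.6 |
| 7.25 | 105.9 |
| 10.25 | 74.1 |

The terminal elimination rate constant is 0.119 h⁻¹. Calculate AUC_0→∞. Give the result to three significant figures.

AUC = 2130 ng/mL·h

Trapezoidal AUC_0→10.25:
  [0→0.25]: (250.9+243.6)/2 × 0.25 = 61.8125
  [0.25→4.25]: (243.6+151.3)/2 × 4 = 789.8
  [4.25→4.75]: (151.3+142.6)/2 × 0.5 = 73.475
  [4.75→5.75]: (142.6+126.6)/2 × 1 = 134.6
  [5.75→7.25]: (126.6+105.9)/2 × 1.5 = 174.375
  [7.25→10.25]: (105.9+74.1)/2 × 3 = 270.0
  Sum = 1504.0625 ng/mL·h
Extrapolated tail: C_last / k_e = 74.1 / 0.119 = 622.689
AUC_0→∞ = 1504.0625 + 622.689 = 2126.7515 ng/mL·h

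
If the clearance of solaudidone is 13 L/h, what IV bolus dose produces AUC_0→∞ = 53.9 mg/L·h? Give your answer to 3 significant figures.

Dose_iv = CL × AUC_0→∞
     = 13 × 53.9 = 700.7 mg

Dose = 701 mg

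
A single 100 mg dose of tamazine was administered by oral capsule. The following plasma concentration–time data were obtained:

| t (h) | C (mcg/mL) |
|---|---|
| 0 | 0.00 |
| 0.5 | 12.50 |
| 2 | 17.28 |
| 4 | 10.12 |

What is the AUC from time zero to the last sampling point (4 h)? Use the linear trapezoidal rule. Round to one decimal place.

AUC = 52.9 mcg/mL·h

Trapezoidal AUC_0→4:
  [0→0.5]: (0.00+12.50)/2 × 0.5 = 3.125
  [0.5→2]: (12.50+17.28)/2 × 1.5 = 22.335
  [2→4]: (17.28+10.12)/2 × 2 = 27.4
  Sum = 52.86 mcg/mL·h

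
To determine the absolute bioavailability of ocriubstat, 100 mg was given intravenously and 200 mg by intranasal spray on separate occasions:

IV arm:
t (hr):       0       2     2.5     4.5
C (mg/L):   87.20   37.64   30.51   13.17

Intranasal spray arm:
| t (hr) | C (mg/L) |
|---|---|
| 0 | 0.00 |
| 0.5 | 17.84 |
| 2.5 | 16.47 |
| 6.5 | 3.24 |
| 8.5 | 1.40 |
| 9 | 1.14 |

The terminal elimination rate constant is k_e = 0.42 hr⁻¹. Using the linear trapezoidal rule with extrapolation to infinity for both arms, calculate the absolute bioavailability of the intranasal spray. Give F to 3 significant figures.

Trapezoidal AUC_0→4.5 (IV):
  [0→2]: (87.20+37.64)/2 × 2 = 124.84
  [2→2.5]: (37.64+30.51)/2 × 0.5 = 17.0375
  [2.5→4.5]: (30.51+13.17)/2 × 2 = 43.68
  Sum = 185.5575 mg/L·hr
IV tail: 13.17/0.42 = 31.357; AUC_iv,0→∞ = 185.5575 + 31.357 = 216.9145 mg/L·hr
Trapezoidal AUC_0→9 (intranasal spray):
  [0→0.5]: (0.00+17.84)/2 × 0.5 = 4.46
  [0.5→2.5]: (17.84+16.47)/2 × 2 = 34.31
  [2.5→6.5]: (16.47+3.24)/2 × 4 = 39.42
  [6.5→8.5]: (3.24+1.40)/2 × 2 = 4.64
  [8.5→9]: (1.40+1.14)/2 × 0.5 = 0.635
  Sum = 83.465 mg/L·hr
intranasal spray tail: 1.14/0.42 = 2.714; AUC_ev,0→∞ = 83.465 + 2.714 = 86.179 mg/L·hr
F = (AUC_ev/D_ev)/(AUC_iv/D_iv) = (86.179/200)/(216.9145/100) = 0.430895/2.169145 = 0.1986

F = 0.199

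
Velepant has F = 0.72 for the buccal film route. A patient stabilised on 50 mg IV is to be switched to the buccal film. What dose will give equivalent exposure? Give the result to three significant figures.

For equal systemic exposure: F × D_ev = D_iv
D_ev = D_iv / F = 50 / 0.72 = 69.4444 mg

D_buccal = 69.4 mg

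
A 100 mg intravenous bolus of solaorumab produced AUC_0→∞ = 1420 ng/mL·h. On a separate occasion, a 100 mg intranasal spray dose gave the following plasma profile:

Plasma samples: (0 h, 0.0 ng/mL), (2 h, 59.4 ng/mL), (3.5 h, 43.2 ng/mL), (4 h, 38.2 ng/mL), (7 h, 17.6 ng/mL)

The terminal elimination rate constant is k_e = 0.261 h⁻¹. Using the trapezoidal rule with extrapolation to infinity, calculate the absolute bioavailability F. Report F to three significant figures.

F = 0.217

Trapezoidal AUC_0→7 (intranasal spray):
  [0→2]: (0.0+59.4)/2 × 2 = 59.4
  [2→3.5]: (59.4+43.2)/2 × 1.5 = 76.95
  [3.5→4]: (43.2+38.2)/2 × 0.5 = 20.35
  [4→7]: (38.2+17.6)/2 × 3 = 83.7
  Sum = 240.4 ng/mL·h
Tail: C_last/k_e = 17.6/0.261 = 67.433
AUC_0→∞ (intranasal spray) = 240.4 + 67.433 = 307.833 ng/mL·h
F = (AUC_ev/D_ev)/(AUC_iv/D_iv) = (307.833/100)/(1420/100) = 3.07833/14.2 = 0.2168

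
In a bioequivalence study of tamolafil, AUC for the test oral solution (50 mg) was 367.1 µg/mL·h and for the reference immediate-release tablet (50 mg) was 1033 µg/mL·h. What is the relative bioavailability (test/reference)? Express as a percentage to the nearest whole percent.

F_rel = 36%

F_rel = (AUC_test/D_test) / (AUC_ref/D_ref)
      = (367.1/50) / (1033/50)
      = 7.342 / 20.66 = 0.3554 = 35.54%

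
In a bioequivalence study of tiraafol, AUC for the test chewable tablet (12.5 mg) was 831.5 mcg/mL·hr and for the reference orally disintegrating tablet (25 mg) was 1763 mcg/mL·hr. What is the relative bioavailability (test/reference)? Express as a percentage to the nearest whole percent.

F_rel = (AUC_test/D_test) / (AUC_ref/D_ref)
      = (831.5/12.5) / (1763/25)
      = 66.52 / 70.52 = 0.9433 = 94.33%

F_rel = 94%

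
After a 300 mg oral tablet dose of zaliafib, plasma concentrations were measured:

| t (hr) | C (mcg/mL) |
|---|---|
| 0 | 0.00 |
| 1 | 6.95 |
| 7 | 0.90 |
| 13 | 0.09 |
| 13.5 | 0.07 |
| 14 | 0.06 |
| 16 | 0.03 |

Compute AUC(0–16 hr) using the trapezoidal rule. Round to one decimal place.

AUC = 30.2 mcg/mL·hr

Trapezoidal AUC_0→16:
  [0→1]: (0.00+6.95)/2 × 1 = 3.475
  [1→7]: (6.95+0.90)/2 × 6 = 23.55
  [7→13]: (0.90+0.09)/2 × 6 = 2.97
  [13→13.5]: (0.09+0.07)/2 × 0.5 = 0.04
  [13.5→14]: (0.07+0.06)/2 × 0.5 = 0.0325
  [14→16]: (0.06+0.03)/2 × 2 = 0.09
  Sum = 30.1575 mcg/mL·hr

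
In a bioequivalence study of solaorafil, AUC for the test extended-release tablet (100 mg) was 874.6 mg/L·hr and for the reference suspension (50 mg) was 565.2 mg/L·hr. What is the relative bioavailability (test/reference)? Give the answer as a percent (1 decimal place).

F_rel = (AUC_test/D_test) / (AUC_ref/D_ref)
      = (874.6/100) / (565.2/50)
      = 8.746 / 11.304 = 0.7737 = 77.37%

F_rel = 77.4%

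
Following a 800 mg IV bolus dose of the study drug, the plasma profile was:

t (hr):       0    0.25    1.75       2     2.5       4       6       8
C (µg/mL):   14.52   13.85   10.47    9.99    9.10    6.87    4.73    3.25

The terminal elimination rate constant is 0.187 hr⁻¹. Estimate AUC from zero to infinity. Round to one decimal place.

AUC = 78.1 µg/mL·hr

Trapezoidal AUC_0→8:
  [0→0.25]: (14.52+13.85)/2 × 0.25 = 3.54625
  [0.25→1.75]: (13.85+10.47)/2 × 1.5 = 18.24
  [1.75→2]: (10.47+9.99)/2 × 0.25 = 2.5575
  [2→2.5]: (9.99+9.10)/2 × 0.5 = 4.7725
  [2.5→4]: (9.10+6.87)/2 × 1.5 = 11.9775
  [4→6]: (6.87+4.73)/2 × 2 = 11.6
  [6→8]: (4.73+3.25)/2 × 2 = 7.98
  Sum = 60.67375 µg/mL·hr
Extrapolated tail: C_last / k_e = 3.25 / 0.187 = 17.380
AUC_0→∞ = 60.67375 + 17.380 = 78.05375 µg/mL·hr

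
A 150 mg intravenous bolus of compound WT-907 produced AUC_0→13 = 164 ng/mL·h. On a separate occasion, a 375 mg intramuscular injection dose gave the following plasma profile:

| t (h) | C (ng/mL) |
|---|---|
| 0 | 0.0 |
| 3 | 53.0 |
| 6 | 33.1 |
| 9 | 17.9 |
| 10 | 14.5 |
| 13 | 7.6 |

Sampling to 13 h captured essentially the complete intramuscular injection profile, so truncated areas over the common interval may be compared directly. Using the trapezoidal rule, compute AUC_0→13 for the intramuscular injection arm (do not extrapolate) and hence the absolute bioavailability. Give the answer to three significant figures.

F = 0.816

Trapezoidal AUC_0→13 (intramuscular injection):
  [0→3]: (0.0+53.0)/2 × 3 = 79.5
  [3→6]: (53.0+33.1)/2 × 3 = 129.15
  [6→9]: (33.1+17.9)/2 × 3 = 76.5
  [9→10]: (17.9+14.5)/2 × 1 = 16.2
  [10→13]: (14.5+7.6)/2 × 3 = 33.15
  Sum = 334.5 ng/mL·h
F = (AUC_ev/D_ev)/(AUC_iv/D_iv) = (334.5/375)/(164/150) = 0.892/1.09333 = 0.8159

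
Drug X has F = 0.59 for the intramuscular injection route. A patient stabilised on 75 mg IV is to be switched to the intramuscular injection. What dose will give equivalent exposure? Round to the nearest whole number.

D_intramuscular = 127 mg

For equal systemic exposure: F × D_ev = D_iv
D_ev = D_iv / F = 75 / 0.59 = 127.119 mg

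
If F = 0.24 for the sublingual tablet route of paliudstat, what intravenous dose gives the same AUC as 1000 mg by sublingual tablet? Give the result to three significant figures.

D_iv = 240 mg

Systemic exposure from an extravascular dose = F × D_ev, so the equivalent IV dose is F × D_ev.
D_iv = F × D_ev = 0.24 × 1000 = 240 mg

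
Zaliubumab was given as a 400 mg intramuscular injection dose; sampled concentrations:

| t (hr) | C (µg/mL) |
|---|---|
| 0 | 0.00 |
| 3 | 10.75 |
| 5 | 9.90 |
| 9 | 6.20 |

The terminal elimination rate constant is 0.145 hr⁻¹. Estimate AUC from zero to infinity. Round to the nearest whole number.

AUC = 112 µg/mL·hr

Trapezoidal AUC_0→9:
  [0→3]: (0.00+10.75)/2 × 3 = 16.125
  [3→5]: (10.75+9.90)/2 × 2 = 20.65
  [5→9]: (9.90+6.20)/2 × 4 = 32.2
  Sum = 68.975 µg/mL·hr
Extrapolated tail: C_last / k_e = 6.20 / 0.145 = 42.759
AUC_0→∞ = 68.975 + 42.759 = 111.734 µg/mL·hr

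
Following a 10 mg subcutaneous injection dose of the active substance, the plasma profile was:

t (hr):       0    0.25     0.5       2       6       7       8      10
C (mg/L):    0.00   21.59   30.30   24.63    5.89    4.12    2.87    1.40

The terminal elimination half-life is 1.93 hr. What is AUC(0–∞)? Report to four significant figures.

AUC = 128.1 mg/L·hr

Trapezoidal AUC_0→10:
  [0→0.25]: (0.00+21.59)/2 × 0.25 = 2.69875
  [0.25→0.5]: (21.59+30.30)/2 × 0.25 = 6.48625
  [0.5→2]: (30.30+24.63)/2 × 1.5 = 41.1975
  [2→6]: (24.63+5.89)/2 × 4 = 61.04
  [6→7]: (5.89+4.12)/2 × 1 = 5.005
  [7→8]: (4.12+2.87)/2 × 1 = 3.495
  [8→10]: (2.87+1.40)/2 × 2 = 4.27
  Sum = 124.1925 mg/L·hr
k_e = ln2 / t½ = 0.693147 / 1.93 = 0.3591 hr^-1
Extrapolated tail: C_last / k_e = 1.40 / 0.3591 = 3.899
AUC_0→∞ = 124.1925 + 3.899 = 128.0915 mg/L·hr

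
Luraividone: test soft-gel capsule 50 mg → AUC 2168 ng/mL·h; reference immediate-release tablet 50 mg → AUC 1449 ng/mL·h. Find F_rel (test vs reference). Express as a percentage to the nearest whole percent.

F_rel = (AUC_test/D_test) / (AUC_ref/D_ref)
      = (2168/50) / (1449/50)
      = 43.36 / 28.98 = 1.4962 = 149.62%

F_rel = 150%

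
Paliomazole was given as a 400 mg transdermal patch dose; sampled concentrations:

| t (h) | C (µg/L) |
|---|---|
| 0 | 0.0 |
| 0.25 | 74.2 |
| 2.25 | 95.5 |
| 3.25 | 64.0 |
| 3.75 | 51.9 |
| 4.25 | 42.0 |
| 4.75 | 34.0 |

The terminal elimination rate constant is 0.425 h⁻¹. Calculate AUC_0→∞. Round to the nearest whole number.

AUC = 410 µg/L·h

Trapezoidal AUC_0→4.75:
  [0→0.25]: (0.0+74.2)/2 × 0.25 = 9.275
  [0.25→2.25]: (74.2+95.5)/2 × 2 = 169.7
  [2.25→3.25]: (95.5+64.0)/2 × 1 = 79.75
  [3.25→3.75]: (64.0+51.9)/2 × 0.5 = 28.975
  [3.75→4.25]: (51.9+42.0)/2 × 0.5 = 23.475
  [4.25→4.75]: (42.0+34.0)/2 × 0.5 = 19.0
  Sum = 330.175 µg/L·h
Extrapolated tail: C_last / k_e = 34.0 / 0.425 = 80.000
AUC_0→∞ = 330.175 + 80.000 = 410.175 µg/L·h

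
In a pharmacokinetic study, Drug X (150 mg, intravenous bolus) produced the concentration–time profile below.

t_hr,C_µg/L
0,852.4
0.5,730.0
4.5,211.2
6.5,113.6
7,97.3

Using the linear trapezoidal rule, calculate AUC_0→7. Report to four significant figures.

AUC = 2656 µg/L·hr

Trapezoidal AUC_0→7:
  [0→0.5]: (852.4+730.0)/2 × 0.5 = 395.6
  [0.5→4.5]: (730.0+211.2)/2 × 4 = 1882.4
  [4.5→6.5]: (211.2+113.6)/2 × 2 = 324.8
  [6.5→7]: (113.6+97.3)/2 × 0.5 = 52.725
  Sum = 2655.525 µg/L·hr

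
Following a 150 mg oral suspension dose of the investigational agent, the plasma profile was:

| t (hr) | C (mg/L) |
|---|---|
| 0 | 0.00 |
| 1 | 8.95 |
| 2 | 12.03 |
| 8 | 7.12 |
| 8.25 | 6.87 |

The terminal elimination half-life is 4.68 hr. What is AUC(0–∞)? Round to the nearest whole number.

AUC = 121 mg/L·hr

Trapezoidal AUC_0→8.25:
  [0→1]: (0.00+8.95)/2 × 1 = 4.475
  [1→2]: (8.95+12.03)/2 × 1 = 10.49
  [2→8]: (12.03+7.12)/2 × 6 = 57.45
  [8→8.25]: (7.12+6.87)/2 × 0.25 = 1.74875
  Sum = 74.16375 mg/L·hr
k_e = ln2 / t½ = 0.693147 / 4.68 = 0.1481 hr^-1
Extrapolated tail: C_last / k_e = 6.87 / 0.1481 = 46.388
AUC_0→∞ = 74.16375 + 46.388 = 120.55175 mg/L·hr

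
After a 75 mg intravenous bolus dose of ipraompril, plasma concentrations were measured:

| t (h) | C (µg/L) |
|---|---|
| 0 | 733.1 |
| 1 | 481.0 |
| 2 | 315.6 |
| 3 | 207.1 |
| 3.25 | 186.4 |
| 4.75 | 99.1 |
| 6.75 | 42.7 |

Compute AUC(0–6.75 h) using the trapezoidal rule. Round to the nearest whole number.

Trapezoidal AUC_0→6.75:
  [0→1]: (733.1+481.0)/2 × 1 = 607.05
  [1→2]: (481.0+315.6)/2 × 1 = 398.3
  [2→3]: (315.6+207.1)/2 × 1 = 261.35
  [3→3.25]: (207.1+186.4)/2 × 0.25 = 49.1875
  [3.25→4.75]: (186.4+99.1)/2 × 1.5 = 214.125
  [4.75→6.75]: (99.1+42.7)/2 × 2 = 141.8
  Sum = 1671.8125 µg/L·h

AUC = 1672 µg/L·h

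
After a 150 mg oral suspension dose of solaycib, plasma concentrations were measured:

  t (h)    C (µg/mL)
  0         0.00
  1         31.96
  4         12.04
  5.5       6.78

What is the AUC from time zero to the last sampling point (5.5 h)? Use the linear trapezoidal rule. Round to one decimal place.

AUC = 96.1 µg/mL·h

Trapezoidal AUC_0→5.5:
  [0→1]: (0.00+31.96)/2 × 1 = 15.98
  [1→4]: (31.96+12.04)/2 × 3 = 66.0
  [4→5.5]: (12.04+6.78)/2 × 1.5 = 14.115
  Sum = 96.095 µg/mL·h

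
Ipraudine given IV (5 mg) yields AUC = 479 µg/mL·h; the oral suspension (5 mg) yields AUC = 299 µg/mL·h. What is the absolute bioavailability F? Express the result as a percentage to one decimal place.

F = (AUC_ev / D_ev) / (AUC_iv / D_iv)
  = (299/5) / (479/5)
  = 59.8 / 95.8 = 0.6242
  = 62.42%

F = 62.4%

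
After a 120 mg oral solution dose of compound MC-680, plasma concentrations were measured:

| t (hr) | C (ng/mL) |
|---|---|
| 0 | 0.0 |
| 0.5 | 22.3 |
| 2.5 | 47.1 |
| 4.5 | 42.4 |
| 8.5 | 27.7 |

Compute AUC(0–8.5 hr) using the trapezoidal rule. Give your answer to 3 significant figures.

AUC = 305 ng/mL·hr

Trapezoidal AUC_0→8.5:
  [0→0.5]: (0.0+22.3)/2 × 0.5 = 5.575
  [0.5→2.5]: (22.3+47.1)/2 × 2 = 69.4
  [2.5→4.5]: (47.1+42.4)/2 × 2 = 89.5
  [4.5→8.5]: (42.4+27.7)/2 × 4 = 140.2
  Sum = 304.675 ng/mL·hr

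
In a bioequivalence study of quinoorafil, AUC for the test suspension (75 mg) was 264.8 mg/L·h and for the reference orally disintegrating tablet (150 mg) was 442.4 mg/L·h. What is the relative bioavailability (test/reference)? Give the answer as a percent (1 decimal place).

F_rel = 119.7%

F_rel = (AUC_test/D_test) / (AUC_ref/D_ref)
      = (264.8/75) / (442.4/150)
      = 3.53067 / 2.94933 = 1.1971 = 119.71%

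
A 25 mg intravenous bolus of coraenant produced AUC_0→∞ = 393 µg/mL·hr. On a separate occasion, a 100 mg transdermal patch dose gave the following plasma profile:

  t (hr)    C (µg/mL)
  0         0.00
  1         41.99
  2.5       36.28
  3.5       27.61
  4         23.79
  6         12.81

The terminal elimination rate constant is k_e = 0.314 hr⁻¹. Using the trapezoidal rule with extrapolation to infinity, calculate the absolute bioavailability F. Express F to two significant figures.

Trapezoidal AUC_0→6 (transdermal patch):
  [0→1]: (0.00+41.99)/2 × 1 = 20.995
  [1→2.5]: (41.99+36.28)/2 × 1.5 = 58.7025
  [2.5→3.5]: (36.28+27.61)/2 × 1 = 31.945
  [3.5→4]: (27.61+23.79)/2 × 0.5 = 12.85
  [4→6]: (23.79+12.81)/2 × 2 = 36.6
  Sum = 161.0925 µg/mL·hr
Tail: C_last/k_e = 12.81/0.314 = 40.796
AUC_0→∞ (transdermal patch) = 161.0925 + 40.796 = 201.8885 µg/mL·hr
F = (AUC_ev/D_ev)/(AUC_iv/D_iv) = (201.8885/100)/(393/25) = 2.018885/15.72 = 0.1284

F = 0.13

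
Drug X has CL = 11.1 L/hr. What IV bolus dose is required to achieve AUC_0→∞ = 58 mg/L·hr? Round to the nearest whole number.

Dose_iv = CL × AUC_0→∞
     = 11.1 × 58 = 643.8 mg

Dose = 644 mg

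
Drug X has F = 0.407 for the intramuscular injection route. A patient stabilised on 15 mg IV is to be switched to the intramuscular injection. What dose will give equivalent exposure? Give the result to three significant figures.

For equal systemic exposure: F × D_ev = D_iv
D_ev = D_iv / F = 15 / 0.407 = 36.855 mg

D_intramuscular = 36.9 mg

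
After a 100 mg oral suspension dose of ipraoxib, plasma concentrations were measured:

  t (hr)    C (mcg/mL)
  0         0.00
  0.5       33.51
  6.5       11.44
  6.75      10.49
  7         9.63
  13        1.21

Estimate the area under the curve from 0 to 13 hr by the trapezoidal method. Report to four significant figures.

AUC = 181.0 mcg/mL·hr

Trapezoidal AUC_0→13:
  [0→0.5]: (0.00+33.51)/2 × 0.5 = 8.3775
  [0.5→6.5]: (33.51+11.44)/2 × 6 = 134.85
  [6.5→6.75]: (11.44+10.49)/2 × 0.25 = 2.74125
  [6.75→7]: (10.49+9.63)/2 × 0.25 = 2.515
  [7→13]: (9.63+1.21)/2 × 6 = 32.52
  Sum = 181.00375 mcg/mL·hr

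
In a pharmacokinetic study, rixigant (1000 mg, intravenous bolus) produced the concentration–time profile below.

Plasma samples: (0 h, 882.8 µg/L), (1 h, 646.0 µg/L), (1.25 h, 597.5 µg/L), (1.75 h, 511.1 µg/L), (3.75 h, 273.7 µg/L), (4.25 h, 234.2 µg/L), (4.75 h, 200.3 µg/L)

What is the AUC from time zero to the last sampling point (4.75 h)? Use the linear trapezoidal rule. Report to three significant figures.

Trapezoidal AUC_0→4.75:
  [0→1]: (882.8+646.0)/2 × 1 = 764.4
  [1→1.25]: (646.0+597.5)/2 × 0.25 = 155.4375
  [1.25→1.75]: (597.5+511.1)/2 × 0.5 = 277.15
  [1.75→3.75]: (511.1+273.7)/2 × 2 = 784.8
  [3.75→4.25]: (273.7+234.2)/2 × 0.5 = 126.975
  [4.25→4.75]: (234.2+200.3)/2 × 0.5 = 108.625
  Sum = 2217.3875 µg/L·h

AUC = 2220 µg/L·h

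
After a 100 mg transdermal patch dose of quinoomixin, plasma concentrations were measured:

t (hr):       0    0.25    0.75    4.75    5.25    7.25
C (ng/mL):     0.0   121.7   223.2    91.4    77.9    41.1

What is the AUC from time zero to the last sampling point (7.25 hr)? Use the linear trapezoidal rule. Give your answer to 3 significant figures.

AUC = 892 ng/mL·hr

Trapezoidal AUC_0→7.25:
  [0→0.25]: (0.0+121.7)/2 × 0.25 = 15.2125
  [0.25→0.75]: (121.7+223.2)/2 × 0.5 = 86.225
  [0.75→4.75]: (223.2+91.4)/2 × 4 = 629.2
  [4.75→5.25]: (91.4+77.9)/2 × 0.5 = 42.325
  [5.25→7.25]: (77.9+41.1)/2 × 2 = 119.0
  Sum = 891.9625 ng/mL·hr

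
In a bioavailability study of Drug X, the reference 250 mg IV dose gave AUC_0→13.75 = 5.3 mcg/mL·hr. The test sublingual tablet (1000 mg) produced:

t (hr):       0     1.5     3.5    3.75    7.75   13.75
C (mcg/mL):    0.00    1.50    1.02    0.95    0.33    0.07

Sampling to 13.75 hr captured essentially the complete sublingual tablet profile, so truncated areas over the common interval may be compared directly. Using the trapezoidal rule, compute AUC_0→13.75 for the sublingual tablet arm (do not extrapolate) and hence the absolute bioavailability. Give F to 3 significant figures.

F = 0.361

Trapezoidal AUC_0→13.75 (sublingual tablet):
  [0→1.5]: (0.00+1.50)/2 × 1.5 = 1.125
  [1.5→3.5]: (1.50+1.02)/2 × 2 = 2.52
  [3.5→3.75]: (1.02+0.95)/2 × 0.25 = 0.24625
  [3.75→7.75]: (0.95+0.33)/2 × 4 = 2.56
  [7.75→13.75]: (0.33+0.07)/2 × 6 = 1.2
  Sum = 7.65125 mcg/mL·hr
F = (AUC_ev/D_ev)/(AUC_iv/D_iv) = (7.65125/1000)/(5.3/250) = 0.00765125/0.0212 = 0.3609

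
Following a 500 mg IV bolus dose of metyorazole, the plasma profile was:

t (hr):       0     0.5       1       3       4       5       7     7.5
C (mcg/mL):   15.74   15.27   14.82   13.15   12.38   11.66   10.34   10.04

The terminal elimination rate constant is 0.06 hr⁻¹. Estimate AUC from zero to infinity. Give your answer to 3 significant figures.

AUC = 262 mcg/mL·hr

Trapezoidal AUC_0→7.5:
  [0→0.5]: (15.74+15.27)/2 × 0.5 = 7.7525
  [0.5→1]: (15.27+14.82)/2 × 0.5 = 7.5225
  [1→3]: (14.82+13.15)/2 × 2 = 27.97
  [3→4]: (13.15+12.38)/2 × 1 = 12.765
  [4→5]: (12.38+11.66)/2 × 1 = 12.02
  [5→7]: (11.66+10.34)/2 × 2 = 22.0
  [7→7.5]: (10.34+10.04)/2 × 0.5 = 5.095
  Sum = 95.125 mcg/mL·hr
Extrapolated tail: C_last / k_e = 10.04 / 0.06 = 167.333
AUC_0→∞ = 95.125 + 167.333 = 262.458 mcg/mL·hr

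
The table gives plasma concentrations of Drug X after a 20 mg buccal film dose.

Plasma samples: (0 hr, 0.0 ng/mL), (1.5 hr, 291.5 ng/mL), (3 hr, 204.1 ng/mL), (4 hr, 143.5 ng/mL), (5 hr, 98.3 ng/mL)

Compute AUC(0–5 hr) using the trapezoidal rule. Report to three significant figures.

AUC = 885 ng/mL·hr

Trapezoidal AUC_0→5:
  [0→1.5]: (0.0+291.5)/2 × 1.5 = 218.625
  [1.5→3]: (291.5+204.1)/2 × 1.5 = 371.7
  [3→4]: (204.1+143.5)/2 × 1 = 173.8
  [4→5]: (143.5+98.3)/2 × 1 = 120.9
  Sum = 885.025 ng/mL·hr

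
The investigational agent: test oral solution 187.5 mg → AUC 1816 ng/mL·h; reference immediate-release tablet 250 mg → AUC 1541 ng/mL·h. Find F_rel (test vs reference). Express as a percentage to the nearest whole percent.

F_rel = (AUC_test/D_test) / (AUC_ref/D_ref)
      = (1816/187.5) / (1541/250)
      = 9.68533 / 6.164 = 1.5713 = 157.13%

F_rel = 157%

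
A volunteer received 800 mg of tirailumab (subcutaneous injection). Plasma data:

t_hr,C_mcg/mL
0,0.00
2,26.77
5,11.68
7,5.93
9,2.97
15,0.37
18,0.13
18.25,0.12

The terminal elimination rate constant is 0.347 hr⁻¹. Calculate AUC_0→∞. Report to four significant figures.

Trapezoidal AUC_0→18.25:
  [0→2]: (0.00+26.77)/2 × 2 = 26.77
  [2→5]: (26.77+11.68)/2 × 3 = 57.675
  [5→7]: (11.68+5.93)/2 × 2 = 17.61
  [7→9]: (5.93+2.97)/2 × 2 = 8.9
  [9→15]: (2.97+0.37)/2 × 6 = 10.02
  [15→18]: (0.37+0.13)/2 × 3 = 0.75
  [18→18.25]: (0.13+0.12)/2 × 0.25 = 0.03125
  Sum = 121.75625 mcg/mL·hr
Extrapolated tail: C_last / k_e = 0.12 / 0.347 = 0.346
AUC_0→∞ = 121.75625 + 0.346 = 122.10225 mcg/mL·hr

AUC = 122.1 mcg/mL·hr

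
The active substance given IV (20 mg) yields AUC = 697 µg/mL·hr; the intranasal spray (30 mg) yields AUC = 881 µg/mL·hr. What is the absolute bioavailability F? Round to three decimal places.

F = (AUC_ev / D_ev) / (AUC_iv / D_iv)
  = (881/30) / (697/20)
  = 29.3667 / 34.85 = 0.8427

F = 0.843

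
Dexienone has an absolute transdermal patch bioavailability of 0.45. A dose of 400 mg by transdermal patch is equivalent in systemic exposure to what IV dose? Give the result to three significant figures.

Systemic exposure from an extravascular dose = F × D_ev, so the equivalent IV dose is F × D_ev.
D_iv = F × D_ev = 0.45 × 400 = 180 mg

D_iv = 180 mg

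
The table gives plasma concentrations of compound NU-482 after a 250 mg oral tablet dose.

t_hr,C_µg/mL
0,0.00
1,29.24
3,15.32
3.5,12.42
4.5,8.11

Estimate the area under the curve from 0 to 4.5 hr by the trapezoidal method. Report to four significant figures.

Trapezoidal AUC_0→4.5:
  [0→1]: (0.00+29.24)/2 × 1 = 14.62
  [1→3]: (29.24+15.32)/2 × 2 = 44.56
  [3→3.5]: (15.32+12.42)/2 × 0.5 = 6.935
  [3.5→4.5]: (12.42+8.11)/2 × 1 = 10.265
  Sum = 76.38 µg/mL·hr

AUC = 76.38 µg/mL·hr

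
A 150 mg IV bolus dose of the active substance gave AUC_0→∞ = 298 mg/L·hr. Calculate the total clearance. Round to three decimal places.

CL = 0.503 L/hr

CL = Dose_iv / AUC_0→∞
   = 150 / 298 = 0.503356 L/hr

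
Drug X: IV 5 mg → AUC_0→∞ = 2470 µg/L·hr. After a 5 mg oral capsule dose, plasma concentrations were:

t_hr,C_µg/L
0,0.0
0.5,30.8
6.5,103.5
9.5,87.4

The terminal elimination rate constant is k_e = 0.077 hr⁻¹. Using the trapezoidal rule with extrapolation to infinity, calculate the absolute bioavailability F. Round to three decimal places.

Trapezoidal AUC_0→9.5 (oral capsule):
  [0→0.5]: (0.0+30.8)/2 × 0.5 = 7.7
  [0.5→6.5]: (30.8+103.5)/2 × 6 = 402.9
  [6.5→9.5]: (103.5+87.4)/2 × 3 = 286.35
  Sum = 696.95 µg/L·hr
Tail: C_last/k_e = 87.4/0.077 = 1135.065
AUC_0→∞ (oral capsule) = 696.95 + 1135.065 = 1832.015 µg/L·hr
F = (AUC_ev/D_ev)/(AUC_iv/D_iv) = (1832.015/5)/(2470/5) = 366.403/494 = 0.7417

F = 0.742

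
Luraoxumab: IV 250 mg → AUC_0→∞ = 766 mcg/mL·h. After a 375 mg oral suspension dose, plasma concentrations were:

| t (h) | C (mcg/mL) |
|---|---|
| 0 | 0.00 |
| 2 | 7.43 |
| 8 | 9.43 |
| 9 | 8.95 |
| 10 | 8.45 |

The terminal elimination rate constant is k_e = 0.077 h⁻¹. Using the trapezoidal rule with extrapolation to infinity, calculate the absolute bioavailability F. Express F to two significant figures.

Trapezoidal AUC_0→10 (oral suspension):
  [0→2]: (0.00+7.43)/2 × 2 = 7.43
  [2→8]: (7.43+9.43)/2 × 6 = 50.58
  [8→9]: (9.43+8.95)/2 × 1 = 9.19
  [9→10]: (8.95+8.45)/2 × 1 = 8.7
  Sum = 75.9 mcg/mL·h
Tail: C_last/k_e = 8.45/0.077 = 109.740
AUC_0→∞ (oral suspension) = 75.9 + 109.740 = 185.64 mcg/mL·h
F = (AUC_ev/D_ev)/(AUC_iv/D_iv) = (185.64/375)/(766/250) = 0.49504/3.064 = 0.1616

F = 0.16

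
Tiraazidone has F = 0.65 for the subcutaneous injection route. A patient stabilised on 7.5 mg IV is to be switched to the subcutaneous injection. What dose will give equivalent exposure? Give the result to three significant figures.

For equal systemic exposure: F × D_ev = D_iv
D_ev = D_iv / F = 7.5 / 0.65 = 11.5385 mg

D_subcutaneous = 11.5 mg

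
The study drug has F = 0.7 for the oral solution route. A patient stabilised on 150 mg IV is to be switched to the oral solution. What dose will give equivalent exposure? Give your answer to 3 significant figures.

For equal systemic exposure: F × D_ev = D_iv
D_ev = D_iv / F = 150 / 0.7 = 214.286 mg

D_oral = 214 mg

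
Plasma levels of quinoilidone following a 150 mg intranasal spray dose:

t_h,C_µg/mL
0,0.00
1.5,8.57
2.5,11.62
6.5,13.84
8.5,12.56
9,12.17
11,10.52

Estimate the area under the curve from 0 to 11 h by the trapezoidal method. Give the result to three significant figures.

AUC = 123 µg/mL·h

Trapezoidal AUC_0→11:
  [0→1.5]: (0.00+8.57)/2 × 1.5 = 6.4275
  [1.5→2.5]: (8.57+11.62)/2 × 1 = 10.095
  [2.5→6.5]: (11.62+13.84)/2 × 4 = 50.92
  [6.5→8.5]: (13.84+12.56)/2 × 2 = 26.4
  [8.5→9]: (12.56+12.17)/2 × 0.5 = 6.1825
  [9→11]: (12.17+10.52)/2 × 2 = 22.69
  Sum = 122.715 µg/mL·h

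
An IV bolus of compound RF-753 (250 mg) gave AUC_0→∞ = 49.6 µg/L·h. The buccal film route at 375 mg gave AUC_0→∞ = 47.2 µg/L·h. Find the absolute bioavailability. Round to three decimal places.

F = 0.634

F = (AUC_ev / D_ev) / (AUC_iv / D_iv)
  = (47.2/375) / (49.6/250)
  = 0.125867 / 0.1984 = 0.6344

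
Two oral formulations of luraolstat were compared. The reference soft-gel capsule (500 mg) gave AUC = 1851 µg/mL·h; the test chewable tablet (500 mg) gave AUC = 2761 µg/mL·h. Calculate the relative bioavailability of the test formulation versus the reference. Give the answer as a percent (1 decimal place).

F_rel = (AUC_test/D_test) / (AUC_ref/D_ref)
      = (2761/500) / (1851/500)
      = 5.522 / 3.702 = 1.4916 = 149.16%

F_rel = 149.2%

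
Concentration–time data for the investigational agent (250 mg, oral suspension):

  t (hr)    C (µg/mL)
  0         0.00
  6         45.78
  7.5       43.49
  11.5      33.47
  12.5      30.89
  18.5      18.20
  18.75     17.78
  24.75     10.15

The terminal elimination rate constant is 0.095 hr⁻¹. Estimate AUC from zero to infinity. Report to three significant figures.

AUC = 733 µg/mL·hr

Trapezoidal AUC_0→24.75:
  [0→6]: (0.00+45.78)/2 × 6 = 137.34
  [6→7.5]: (45.78+43.49)/2 × 1.5 = 66.9525
  [7.5→11.5]: (43.49+33.47)/2 × 4 = 153.92
  [11.5→12.5]: (33.47+30.89)/2 × 1 = 32.18
  [12.5→18.5]: (30.89+18.20)/2 × 6 = 147.27
  [18.5→18.75]: (18.20+17.78)/2 × 0.25 = 4.4975
  [18.75→24.75]: (17.78+10.15)/2 × 6 = 83.79
  Sum = 625.95 µg/mL·hr
Extrapolated tail: C_last / k_e = 10.15 / 0.095 = 106.842
AUC_0→∞ = 625.95 + 106.842 = 732.792 µg/mL·hr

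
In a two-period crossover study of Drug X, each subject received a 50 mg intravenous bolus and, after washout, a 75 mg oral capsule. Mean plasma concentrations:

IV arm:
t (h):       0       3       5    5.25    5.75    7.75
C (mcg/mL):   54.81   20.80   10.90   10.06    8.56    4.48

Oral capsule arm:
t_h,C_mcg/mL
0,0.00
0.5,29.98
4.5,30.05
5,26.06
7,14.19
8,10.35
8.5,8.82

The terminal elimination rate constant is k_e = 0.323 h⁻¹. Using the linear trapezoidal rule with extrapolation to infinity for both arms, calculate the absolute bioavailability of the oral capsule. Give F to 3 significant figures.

F = 0.841

Trapezoidal AUC_0→7.75 (IV):
  [0→3]: (54.81+20.80)/2 × 3 = 113.415
  [3→5]: (20.80+10.90)/2 × 2 = 31.7
  [5→5.25]: (10.90+10.06)/2 × 0.25 = 2.62
  [5.25→5.75]: (10.06+8.56)/2 × 0.5 = 4.655
  [5.75→7.75]: (8.56+4.48)/2 × 2 = 13.04
  Sum = 165.43 mcg/mL·h
IV tail: 4.48/0.323 = 13.870; AUC_iv,0→∞ = 165.43 + 13.870 = 179.3 mcg/mL·h
Trapezoidal AUC_0→8.5 (oral capsule):
  [0→0.5]: (0.00+29.98)/2 × 0.5 = 7.495
  [0.5→4.5]: (29.98+30.05)/2 × 4 = 120.06
  [4.5→5]: (30.05+26.06)/2 × 0.5 = 14.0275
  [5→7]: (26.06+14.19)/2 × 2 = 40.25
  [7→8]: (14.19+10.35)/2 × 1 = 12.27
  [8→8.5]: (10.35+8.82)/2 × 0.5 = 4.7925
  Sum = 198.895 mcg/mL·h
oral capsule tail: 8.82/0.323 = 27.307; AUC_ev,0→∞ = 198.895 + 27.307 = 226.202 mcg/mL·h
F = (AUC_ev/D_ev)/(AUC_iv/D_iv) = (226.202/75)/(179.3/50) = 3.01603/3.586 = 0.8411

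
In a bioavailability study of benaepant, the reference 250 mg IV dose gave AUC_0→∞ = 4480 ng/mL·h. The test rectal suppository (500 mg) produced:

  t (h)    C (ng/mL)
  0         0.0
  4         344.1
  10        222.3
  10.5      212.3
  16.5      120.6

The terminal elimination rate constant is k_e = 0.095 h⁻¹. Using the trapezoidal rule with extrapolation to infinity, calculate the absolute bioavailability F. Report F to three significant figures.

F = 0.532

Trapezoidal AUC_0→16.5 (rectal suppository):
  [0→4]: (0.0+344.1)/2 × 4 = 688.2
  [4→10]: (344.1+222.3)/2 × 6 = 1699.2
  [10→10.5]: (222.3+212.3)/2 × 0.5 = 108.65
  [10.5→16.5]: (212.3+120.6)/2 × 6 = 998.7
  Sum = 3494.75 ng/mL·h
Tail: C_last/k_e = 120.6/0.095 = 1269.474
AUC_0→∞ (rectal suppository) = 3494.75 + 1269.474 = 4764.224 ng/mL·h
F = (AUC_ev/D_ev)/(AUC_iv/D_iv) = (4764.224/500)/(4480/250) = 9.528448/17.92 = 0.5317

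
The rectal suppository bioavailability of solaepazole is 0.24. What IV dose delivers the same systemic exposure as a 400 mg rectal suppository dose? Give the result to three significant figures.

D_iv = 96.0 mg

Systemic exposure from an extravascular dose = F × D_ev, so the equivalent IV dose is F × D_ev.
D_iv = F × D_ev = 0.24 × 400 = 96 mg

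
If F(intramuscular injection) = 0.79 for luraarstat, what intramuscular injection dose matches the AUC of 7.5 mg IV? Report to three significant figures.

D_intramuscular = 9.49 mg

For equal systemic exposure: F × D_ev = D_iv
D_ev = D_iv / F = 7.5 / 0.79 = 9.49367 mg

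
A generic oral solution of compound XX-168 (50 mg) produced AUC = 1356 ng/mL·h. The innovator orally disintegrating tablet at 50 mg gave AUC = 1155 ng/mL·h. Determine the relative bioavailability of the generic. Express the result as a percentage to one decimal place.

F_rel = 117.4%

F_rel = (AUC_test/D_test) / (AUC_ref/D_ref)
      = (1356/50) / (1155/50)
      = 27.12 / 23.1 = 1.1740 = 117.40%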